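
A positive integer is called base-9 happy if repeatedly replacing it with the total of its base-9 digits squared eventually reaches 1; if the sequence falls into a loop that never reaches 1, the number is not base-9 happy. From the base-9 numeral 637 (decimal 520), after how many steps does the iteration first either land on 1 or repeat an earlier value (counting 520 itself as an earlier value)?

6

520 = (6,3,7)_9 → 6² + 3² + 7² = 94
94 = (1,1,4)_9 → 1² + 1² + 4² = 18
18 = (2,0)_9 → 2² + 0² = 4
4 = (4)_9 → 4² = 16
16 = (1,7)_9 → 1² + 7² = 50
50 = (5,5)_9 → 5² + 5² = 50  — 50 repeats.
That took 6 steps.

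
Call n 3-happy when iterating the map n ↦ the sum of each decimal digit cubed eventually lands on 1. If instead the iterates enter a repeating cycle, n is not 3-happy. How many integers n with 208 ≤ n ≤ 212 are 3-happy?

208: 208 → 520 → 133 → 55 → 250 → 133  — not 3-happy
209: 209 → 737 → 713 → 371 → 371  — not 3-happy
210: 210 → 9 → 729 → 1080 → 513 → 153 → 153  — not 3-happy
211: 211 → 10 → 1  — 3-happy
212: 212 → 17 → 344 → 155 → 251 → 134 → 92 → 737 → 713 → 371 → 371  — not 3-happy
3-happy: 211

1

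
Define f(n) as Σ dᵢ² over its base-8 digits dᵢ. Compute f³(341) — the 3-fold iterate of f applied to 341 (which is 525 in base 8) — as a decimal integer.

2

341 = (5,2,5)_8 → 5² + 2² + 5² = 54
54 = (6,6)_8 → 6² + 6² = 72
72 = (1,1,0)_8 → 1² + 1² + 0² = 2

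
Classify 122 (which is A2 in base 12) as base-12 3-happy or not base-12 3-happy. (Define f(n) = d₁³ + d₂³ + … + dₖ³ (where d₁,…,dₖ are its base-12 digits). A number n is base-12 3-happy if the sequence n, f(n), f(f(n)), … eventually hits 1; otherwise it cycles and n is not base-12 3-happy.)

122 = (10,2)_12 → 10³ + 2³ = 1008
1008 = (7,0,0)_12 → 7³ + 0³ + 0³ = 343
343 = (2,4,7)_12 → 2³ + 4³ + 7³ = 415
415 = (2,10,7)_12 → 2³ + 10³ + 7³ = 1351
1351 = (9,4,7)_12 → 9³ + 4³ + 7³ = 1136
1136 = (7,10,8)_12 → 7³ + 10³ + 8³ = 1855
1855 = (1,0,10,7)_12 → 1³ + 0³ + 10³ + 7³ = 1344
1344 = (9,4,0)_12 → 9³ + 4³ + 0³ = 793
793 = (5,6,1)_12 → 5³ + 6³ + 1³ = 342
342 = (2,4,6)_12 → 2³ + 4³ + 6³ = 288
288 = (2,0,0)_12 → 2³ + 0³ + 0³ = 8
8 = (8)_12 → 8³ = 512
512 = (3,6,8)_12 → 3³ + 6³ + 8³ = 755
755 = (5,2,11)_12 → 5³ + 2³ + 11³ = 1464
1464 = (10,2,0)_12 → 10³ + 2³ + 0³ = 1008  — 1008 already seen; the sequence cycles without reaching 1.

not base-12 3-happy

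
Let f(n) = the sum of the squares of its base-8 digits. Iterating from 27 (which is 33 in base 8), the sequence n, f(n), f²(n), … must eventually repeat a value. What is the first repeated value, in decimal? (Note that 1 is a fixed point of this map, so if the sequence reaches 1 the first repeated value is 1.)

1

27 = (3,3)_8 → 18
18 = (2,2)_8 → 8
8 = (1,0)_8 → 1  — reached the fixed point 1.
1 → 1, so 1 is the first repeated value.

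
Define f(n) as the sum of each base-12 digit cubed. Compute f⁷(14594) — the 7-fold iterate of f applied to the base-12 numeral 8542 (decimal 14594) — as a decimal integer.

368

14594 = (8,5,4,2)_12 → 8³ + 5³ + 4³ + 2³ = 709
709 = (4,11,1)_12 → 4³ + 11³ + 1³ = 1396
1396 = (9,8,4)_12 → 9³ + 8³ + 4³ = 1305
1305 = (9,0,9)_12 → 9³ + 0³ + 9³ = 1458
1458 = (10,1,6)_12 → 10³ + 1³ + 6³ = 1217
1217 = (8,5,5)_12 → 8³ + 5³ + 5³ = 762
762 = (5,3,6)_12 → 5³ + 3³ + 6³ = 368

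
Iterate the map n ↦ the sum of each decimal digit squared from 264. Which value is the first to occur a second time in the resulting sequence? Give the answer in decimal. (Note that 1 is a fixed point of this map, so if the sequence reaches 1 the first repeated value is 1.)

264 → 2² + 6² + 4² = 56
56 → 5² + 6² = 61
61 → 6² + 1² = 37
37 → 3² + 7² = 58
58 → 5² + 8² = 89
89 → 8² + 9² = 145
145 → 1² + 4² + 5² = 42
42 → 4² + 2² = 20
20 → 2² + 0² = 4
4 → 4² = 16
16 → 1² + 6² = 37  — 37 already appeared earlier.

37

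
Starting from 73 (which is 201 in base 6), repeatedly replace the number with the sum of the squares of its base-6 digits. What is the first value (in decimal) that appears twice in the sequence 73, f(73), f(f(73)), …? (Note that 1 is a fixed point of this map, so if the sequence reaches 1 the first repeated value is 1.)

73 = (2,0,1)_6 → 2² + 0² + 1² = 4 + 0 + 1 = 5
5 = (5)_6 → 5² = 25
25 = (4,1)_6 → 4² + 1² = 16 + 1 = 17
17 = (2,5)_6 → 2² + 5² = 4 + 25 = 29
29 = (4,5)_6 → 4² + 5² = 16 + 25 = 41
41 = (1,0,5)_6 → 1² + 0² + 5² = 1 + 0 + 25 = 26
26 = (4,2)_6 → 4² + 2² = 16 + 4 = 20
20 = (3,2)_6 → 3² + 2² = 9 + 4 = 13
13 = (2,1)_6 → 2² + 1² = 4 + 1 = 5  — 5 already appeared earlier.

5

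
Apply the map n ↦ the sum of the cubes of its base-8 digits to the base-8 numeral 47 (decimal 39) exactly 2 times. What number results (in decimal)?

39 = (4,7)_8 → 4³ + 7³ = 64 + 343 = 407
407 = (6,2,7)_8 → 6³ + 2³ + 7³ = 216 + 8 + 343 = 567

567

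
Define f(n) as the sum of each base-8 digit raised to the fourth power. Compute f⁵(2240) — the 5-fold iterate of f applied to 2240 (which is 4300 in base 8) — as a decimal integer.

2240 = (4,3,0,0)_8 → 4⁴ + 3⁴ + 0⁴ + 0⁴ = 256 + 81 + 0 + 0 = 337
337 = (5,2,1)_8 → 5⁴ + 2⁴ + 1⁴ = 625 + 16 + 1 = 642
642 = (1,2,0,2)_8 → 1⁴ + 2⁴ + 0⁴ + 2⁴ = 1 + 16 + 0 + 16 = 33
33 = (4,1)_8 → 4⁴ + 1⁴ = 256 + 1 = 257
257 = (4,0,1)_8 → 4⁴ + 0⁴ + 1⁴ = 256 + 0 + 1 = 257

257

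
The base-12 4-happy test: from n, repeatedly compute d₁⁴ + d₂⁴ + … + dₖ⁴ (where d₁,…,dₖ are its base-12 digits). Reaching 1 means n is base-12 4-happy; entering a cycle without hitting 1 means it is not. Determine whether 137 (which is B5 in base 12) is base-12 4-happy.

not base-12 4-happy

137 = (11,5)_12 → 15266
15266 = (8,10,0,2)_12 → 14112
14112 = (8,2,0,0)_12 → 4112
4112 = (2,4,6,8)_12 → 5664
5664 = (3,3,4,0)_12 → 418
418 = (2,10,10)_12 → 20016
20016 = (11,7,0,0)_12 → 17042
17042 = (9,10,4,2)_12 → 16833
16833 = (9,8,10,9)_12 → 27218
27218 = (1,3,9,0,2)_12 → 6659
6659 = (3,10,2,11)_12 → 24738
24738 = (1,2,3,9,6)_12 → 7955
7955 = (4,7,2,11)_12 → 17314
17314 = (10,0,2,10)_12 → 20016  — 20016 already seen; the sequence cycles without reaching 1.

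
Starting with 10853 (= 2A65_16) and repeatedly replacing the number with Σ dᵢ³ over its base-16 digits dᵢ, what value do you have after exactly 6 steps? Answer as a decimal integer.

8

10853 = (2,10,6,5)_16 → 1349
1349 = (5,4,5)_16 → 314
314 = (1,3,10)_16 → 1028
1028 = (4,0,4)_16 → 128
128 = (8,0)_16 → 512
512 = (2,0,0)_16 → 8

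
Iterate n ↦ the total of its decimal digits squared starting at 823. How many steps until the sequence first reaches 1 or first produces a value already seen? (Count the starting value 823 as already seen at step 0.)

11

823 → 8² + 2² + 3² = 64 + 4 + 9 = 77
77 → 7² + 7² = 49 + 49 = 98
98 → 9² + 8² = 81 + 64 = 145
145 → 1² + 4² + 5² = 1 + 16 + 25 = 42
42 → 4² + 2² = 16 + 4 = 20
20 → 2² + 0² = 4 + 0 = 4
4 → 4² = 16
16 → 1² + 6² = 1 + 36 = 37
37 → 3² + 7² = 9 + 49 = 58
58 → 5² + 8² = 25 + 64 = 89
89 → 8² + 9² = 64 + 81 = 145  — 145 repeats.
That took 11 steps.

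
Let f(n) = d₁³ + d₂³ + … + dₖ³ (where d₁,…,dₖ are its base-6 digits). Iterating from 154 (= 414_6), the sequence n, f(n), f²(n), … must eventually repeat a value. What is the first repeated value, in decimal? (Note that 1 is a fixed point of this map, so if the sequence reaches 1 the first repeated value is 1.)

154 = (4,1,4)_6 → 4³ + 1³ + 4³ = 64 + 1 + 64 = 129
129 = (3,3,3)_6 → 3³ + 3³ + 3³ = 27 + 27 + 27 = 81
81 = (2,1,3)_6 → 2³ + 1³ + 3³ = 8 + 1 + 27 = 36
36 = (1,0,0)_6 → 1³ + 0³ + 0³ = 1 + 0 + 0 = 1  — reached the fixed point 1.
1 → 1, so 1 is the first repeated value.

1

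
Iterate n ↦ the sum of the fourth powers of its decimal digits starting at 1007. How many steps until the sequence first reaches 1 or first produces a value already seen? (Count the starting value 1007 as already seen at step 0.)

1007 → 1⁴ + 0⁴ + 0⁴ + 7⁴ = 2402
2402 → 2⁴ + 4⁴ + 0⁴ + 2⁴ = 288
288 → 2⁴ + 8⁴ + 8⁴ = 8208
8208 → 8⁴ + 2⁴ + 0⁴ + 8⁴ = 8208  — 8208 repeats.
That took 4 steps.

4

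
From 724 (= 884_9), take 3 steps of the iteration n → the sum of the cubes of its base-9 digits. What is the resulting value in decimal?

724 = (8,8,4)_9 → 8³ + 8³ + 4³ = 512 + 512 + 64 = 1088
1088 = (1,4,3,8)_9 → 1³ + 4³ + 3³ + 8³ = 1 + 64 + 27 + 512 = 604
604 = (7,4,1)_9 → 7³ + 4³ + 1³ = 343 + 64 + 1 = 408

408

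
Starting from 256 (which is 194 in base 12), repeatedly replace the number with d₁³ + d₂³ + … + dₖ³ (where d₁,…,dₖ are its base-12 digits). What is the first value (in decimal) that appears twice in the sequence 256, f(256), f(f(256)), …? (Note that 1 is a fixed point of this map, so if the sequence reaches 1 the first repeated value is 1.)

1

256 = (1,9,4)_12 → 1³ + 9³ + 4³ = 794
794 = (5,6,2)_12 → 5³ + 6³ + 2³ = 349
349 = (2,5,1)_12 → 2³ + 5³ + 1³ = 134
134 = (11,2)_12 → 11³ + 2³ = 1339
1339 = (9,3,7)_12 → 9³ + 3³ + 7³ = 1099
1099 = (7,7,7)_12 → 7³ + 7³ + 7³ = 1029
1029 = (7,1,9)_12 → 7³ + 1³ + 9³ = 1073
1073 = (7,5,5)_12 → 7³ + 5³ + 5³ = 593
593 = (4,1,5)_12 → 4³ + 1³ + 5³ = 190
190 = (1,3,10)_12 → 1³ + 3³ + 10³ = 1028
1028 = (7,1,8)_12 → 7³ + 1³ + 8³ = 856
856 = (5,11,4)_12 → 5³ + 11³ + 4³ = 1520
1520 = (10,6,8)_12 → 10³ + 6³ + 8³ = 1728
1728 = (1,0,0,0)_12 → 1³ + 0³ + 0³ + 0³ = 1  — reached the fixed point 1.
1 → 1, so 1 is the first repeated value.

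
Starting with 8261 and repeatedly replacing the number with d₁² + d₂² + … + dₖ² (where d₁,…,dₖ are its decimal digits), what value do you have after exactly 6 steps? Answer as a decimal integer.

8261 → 105
105 → 26
26 → 40
40 → 16
16 → 37
37 → 58

58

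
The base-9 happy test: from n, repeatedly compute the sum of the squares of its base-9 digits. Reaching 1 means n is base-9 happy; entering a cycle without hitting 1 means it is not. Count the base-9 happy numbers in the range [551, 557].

1

551: 551 → 89 → 65 → 53 → 89  — not base-9 happy
552: 552 → 94 → 18 → 4 → 16 → 50 → 50  — not base-9 happy
553: 553 → 101 → 9 → 1  — base-9 happy
554: 554 → 110 → 14 → 26 → 68 → 74 → 68  — not base-9 happy
555: 555 → 121 → 33 → 45 → 25 → 53 → 89 → 65 → 53  — not base-9 happy
556: 556 → 134 → 90 → 2 → 4 → 16 → 50 → 50  — not base-9 happy
557: 557 → 149 → 75 → 73 → 65 → 53 → 89 → 65  — not base-9 happy
base-9 happy: 553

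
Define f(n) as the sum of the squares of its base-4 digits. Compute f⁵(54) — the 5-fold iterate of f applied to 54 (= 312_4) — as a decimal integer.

4

54 = (3,1,2)_4 → 3² + 1² + 2² = 14
14 = (3,2)_4 → 3² + 2² = 13
13 = (3,1)_4 → 3² + 1² = 10
10 = (2,2)_4 → 2² + 2² = 8
8 = (2,0)_4 → 2² + 0² = 4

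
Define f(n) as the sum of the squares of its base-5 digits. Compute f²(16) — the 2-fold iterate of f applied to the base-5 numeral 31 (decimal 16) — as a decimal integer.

4

16 = (3,1)_5 → 3² + 1² = 10
10 = (2,0)_5 → 2² + 0² = 4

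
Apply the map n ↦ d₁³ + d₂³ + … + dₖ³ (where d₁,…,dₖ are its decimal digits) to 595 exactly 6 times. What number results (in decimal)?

370

595 → 979
979 → 1801
1801 → 514
514 → 190
190 → 730
730 → 370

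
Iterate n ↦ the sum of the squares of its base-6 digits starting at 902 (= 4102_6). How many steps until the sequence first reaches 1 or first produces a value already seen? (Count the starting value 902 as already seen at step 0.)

902 = (4,1,0,2)_6 → 4² + 1² + 0² + 2² = 16 + 1 + 0 + 4 = 21
21 = (3,3)_6 → 3² + 3² = 9 + 9 = 18
18 = (3,0)_6 → 3² + 0² = 9 + 0 = 9
9 = (1,3)_6 → 1² + 3² = 1 + 9 = 10
10 = (1,4)_6 → 1² + 4² = 1 + 16 = 17
17 = (2,5)_6 → 2² + 5² = 4 + 25 = 29
29 = (4,5)_6 → 4² + 5² = 16 + 25 = 41
41 = (1,0,5)_6 → 1² + 0² + 5² = 1 + 0 + 25 = 26
26 = (4,2)_6 → 4² + 2² = 16 + 4 = 20
20 = (3,2)_6 → 3² + 2² = 9 + 4 = 13
13 = (2,1)_6 → 2² + 1² = 4 + 1 = 5
5 = (5)_6 → 5² = 25
25 = (4,1)_6 → 4² + 1² = 16 + 1 = 17  — 17 repeats.
That took 13 steps.

13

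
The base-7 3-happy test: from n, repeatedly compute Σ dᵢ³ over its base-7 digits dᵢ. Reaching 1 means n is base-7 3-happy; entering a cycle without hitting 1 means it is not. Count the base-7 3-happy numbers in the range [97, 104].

1

97: 97 → 433 → 343 → 1  — base-7 3-happy
98: 98 → 8 → 2 → 8  — not base-7 3-happy
99: 99 → 9 → 9  — not base-7 3-happy
100: 100 → 16 → 16  — not base-7 3-happy
101: 101 → 35 → 125 → 251 → 341 → 557 → 137 → 197 → 65 → 17 → 35  — not base-7 3-happy
102: 102 → 72 → 36 → 126 → 72  — not base-7 3-happy
103: 103 → 133 → 133  — not base-7 3-happy
104: 104 → 224 → 128 → 80 → 92 → 218 → 92  — not base-7 3-happy
base-7 3-happy: 97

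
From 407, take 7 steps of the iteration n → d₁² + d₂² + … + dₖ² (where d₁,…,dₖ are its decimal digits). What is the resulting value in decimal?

407 → 4² + 0² + 7² = 16 + 0 + 49 = 65
65 → 6² + 5² = 36 + 25 = 61
61 → 6² + 1² = 36 + 1 = 37
37 → 3² + 7² = 9 + 49 = 58
58 → 5² + 8² = 25 + 64 = 89
89 → 8² + 9² = 64 + 81 = 145
145 → 1² + 4² + 5² = 1 + 16 + 25 = 42

42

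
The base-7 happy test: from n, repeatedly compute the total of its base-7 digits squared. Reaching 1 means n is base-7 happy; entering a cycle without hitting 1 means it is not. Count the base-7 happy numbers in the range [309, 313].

1

309: 309 → 41 → 61 → 27 → 45 → 45  (repeats 45)
310: 310 → 44 → 40 → 50 → 2 → 4 → 16 → 8 → 2  (repeats 2)
311: 311 → 49 → 1  (reaches 1)
312: 312 → 56 → 2 → 4 → 16 → 8 → 2  (repeats 2)
313: 313 → 65 → 9 → 5 → 25 → 25  (repeats 25)
base-7 happy: 311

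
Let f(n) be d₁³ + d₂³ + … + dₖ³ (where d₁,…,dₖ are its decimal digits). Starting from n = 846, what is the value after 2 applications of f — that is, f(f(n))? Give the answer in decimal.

846 → 8³ + 4³ + 6³ = 512 + 64 + 216 = 792
792 → 7³ + 9³ + 2³ = 343 + 729 + 8 = 1080

1080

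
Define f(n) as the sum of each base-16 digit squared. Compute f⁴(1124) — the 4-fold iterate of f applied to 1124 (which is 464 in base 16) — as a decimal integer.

1124 = (4,6,4)_16 → 68
68 = (4,4)_16 → 32
32 = (2,0)_16 → 4
4 = (4)_16 → 16

16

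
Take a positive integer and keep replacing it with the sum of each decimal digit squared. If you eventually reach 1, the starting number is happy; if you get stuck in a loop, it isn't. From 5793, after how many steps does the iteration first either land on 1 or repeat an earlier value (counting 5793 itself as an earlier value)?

5793 → 164
164 → 53
53 → 34
34 → 25
25 → 29
29 → 85
85 → 89
89 → 145
145 → 42
42 → 20
20 → 4
4 → 16
16 → 37
37 → 58
58 → 89  — 89 repeats.
That took 15 steps.

15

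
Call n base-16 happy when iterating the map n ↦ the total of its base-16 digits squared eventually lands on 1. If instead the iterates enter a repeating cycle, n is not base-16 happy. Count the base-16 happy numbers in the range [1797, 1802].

1797: 1797 → 74 → 116 → 65 → 17 → 2 → 4 → 16 → 1  (reaches 1)
1798: 1798 → 85 → 50 → 13 → 169 → 181 → 146 → 85  (repeats 85)
1799: 1799 → 98 → 40 → 68 → 32 → 4 → 16 → 1  (reaches 1)
1800: 1800 → 113 → 50 → 13 → 169 → 181 → 146 → 85 → 50  (repeats 50)
1801: 1801 → 130 → 68 → 32 → 4 → 16 → 1  (reaches 1)
1802: 1802 → 149 → 106 → 136 → 128 → 64 → 16 → 1  (reaches 1)
base-16 happy: 1797, 1799, 1801, 1802

4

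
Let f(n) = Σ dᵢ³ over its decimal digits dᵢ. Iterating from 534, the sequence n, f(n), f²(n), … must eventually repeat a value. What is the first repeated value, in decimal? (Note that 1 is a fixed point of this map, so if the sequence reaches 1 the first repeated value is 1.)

153

534 → 5³ + 3³ + 4³ = 216
216 → 2³ + 1³ + 6³ = 225
225 → 2³ + 2³ + 5³ = 141
141 → 1³ + 4³ + 1³ = 66
66 → 6³ + 6³ = 432
432 → 4³ + 3³ + 2³ = 99
99 → 9³ + 9³ = 1458
1458 → 1³ + 4³ + 5³ + 8³ = 702
702 → 7³ + 0³ + 2³ = 351
351 → 3³ + 5³ + 1³ = 153
153 → 1³ + 5³ + 3³ = 153  — 153 already appeared earlier.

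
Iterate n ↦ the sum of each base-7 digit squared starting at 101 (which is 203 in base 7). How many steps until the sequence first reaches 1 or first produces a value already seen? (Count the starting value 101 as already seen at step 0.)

5

101 = (2,0,3)_7 → 13
13 = (1,6)_7 → 37
37 = (5,2)_7 → 29
29 = (4,1)_7 → 17
17 = (2,3)_7 → 13  — 13 repeats.
That took 5 steps.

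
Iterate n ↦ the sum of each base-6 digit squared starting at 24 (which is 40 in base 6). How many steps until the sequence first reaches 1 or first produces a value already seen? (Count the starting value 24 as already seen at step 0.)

24 = (4,0)_6 → 4² + 0² = 16
16 = (2,4)_6 → 2² + 4² = 20
20 = (3,2)_6 → 3² + 2² = 13
13 = (2,1)_6 → 2² + 1² = 5
5 = (5)_6 → 5² = 25
25 = (4,1)_6 → 4² + 1² = 17
17 = (2,5)_6 → 2² + 5² = 29
29 = (4,5)_6 → 4² + 5² = 41
41 = (1,0,5)_6 → 1² + 0² + 5² = 26
26 = (4,2)_6 → 4² + 2² = 20  — 20 repeats.
That took 10 steps.

10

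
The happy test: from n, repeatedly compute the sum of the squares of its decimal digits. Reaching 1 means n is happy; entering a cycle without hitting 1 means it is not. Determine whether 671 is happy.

happy

671 → 6² + 7² + 1² = 86
86 → 8² + 6² = 100
100 → 1² + 0² + 0² = 1  — reached 1.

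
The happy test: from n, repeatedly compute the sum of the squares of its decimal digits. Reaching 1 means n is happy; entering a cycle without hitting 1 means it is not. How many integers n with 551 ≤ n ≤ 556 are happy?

1

551: 551 → 51 → 26 → 40 → 16 → 37 → 58 → 89 → 145 → 42 → 20 → 4 → 16  — not happy
552: 552 → 54 → 41 → 17 → 50 → 25 → 29 → 85 → 89 → 145 → 42 → 20 → 4 → 16 → 37 → 58 → 89  — not happy
553: 553 → 59 → 106 → 37 → 58 → 89 → 145 → 42 → 20 → 4 → 16 → 37  — not happy
554: 554 → 66 → 72 → 53 → 34 → 25 → 29 → 85 → 89 → 145 → 42 → 20 → 4 → 16 → 37 → 58 → 89  — not happy
555: 555 → 75 → 74 → 65 → 61 → 37 → 58 → 89 → 145 → 42 → 20 → 4 → 16 → 37  — not happy
556: 556 → 86 → 100 → 1  — happy
happy: 556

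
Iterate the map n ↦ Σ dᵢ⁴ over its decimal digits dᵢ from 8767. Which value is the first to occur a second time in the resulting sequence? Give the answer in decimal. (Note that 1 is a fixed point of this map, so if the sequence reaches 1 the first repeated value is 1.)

8767 → 8⁴ + 7⁴ + 6⁴ + 7⁴ = 4096 + 2401 + 1296 + 2401 = 10194
10194 → 1⁴ + 0⁴ + 1⁴ + 9⁴ + 4⁴ = 1 + 0 + 1 + 6561 + 256 = 6819
6819 → 6⁴ + 8⁴ + 1⁴ + 9⁴ = 1296 + 4096 + 1 + 6561 = 11954
11954 → 1⁴ + 1⁴ + 9⁴ + 5⁴ + 4⁴ = 1 + 1 + 6561 + 625 + 256 = 7444
7444 → 7⁴ + 4⁴ + 4⁴ + 4⁴ = 2401 + 256 + 256 + 256 = 3169
3169 → 3⁴ + 1⁴ + 6⁴ + 9⁴ = 81 + 1 + 1296 + 6561 = 7939
7939 → 7⁴ + 9⁴ + 3⁴ + 9⁴ = 2401 + 6561 + 81 + 6561 = 15604
15604 → 1⁴ + 5⁴ + 6⁴ + 0⁴ + 4⁴ = 1 + 625 + 1296 + 0 + 256 = 2178
2178 → 2⁴ + 1⁴ + 7⁴ + 8⁴ = 16 + 1 + 2401 + 4096 = 6514
6514 → 6⁴ + 5⁴ + 1⁴ + 4⁴ = 1296 + 625 + 1 + 256 = 2178  — 2178 already appeared earlier.

2178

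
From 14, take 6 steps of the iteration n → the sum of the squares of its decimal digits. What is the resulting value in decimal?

14 → 17
17 → 50
50 → 25
25 → 29
29 → 85
85 → 89

89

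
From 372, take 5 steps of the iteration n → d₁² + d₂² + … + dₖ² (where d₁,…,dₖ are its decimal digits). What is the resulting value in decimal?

372 → 3² + 7² + 2² = 62
62 → 6² + 2² = 40
40 → 4² + 0² = 16
16 → 1² + 6² = 37
37 → 3² + 7² = 58

58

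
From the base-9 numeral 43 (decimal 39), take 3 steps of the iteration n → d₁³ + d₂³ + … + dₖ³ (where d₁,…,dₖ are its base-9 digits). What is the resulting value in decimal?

27

39 = (4,3)_9 → 4³ + 3³ = 91
91 = (1,1,1)_9 → 1³ + 1³ + 1³ = 3
3 = (3)_9 → 3³ = 27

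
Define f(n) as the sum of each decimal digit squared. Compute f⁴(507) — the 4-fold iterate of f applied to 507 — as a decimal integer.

507 → 5² + 0² + 7² = 25 + 0 + 49 = 74
74 → 7² + 4² = 49 + 16 = 65
65 → 6² + 5² = 36 + 25 = 61
61 → 6² + 1² = 36 + 1 = 37

37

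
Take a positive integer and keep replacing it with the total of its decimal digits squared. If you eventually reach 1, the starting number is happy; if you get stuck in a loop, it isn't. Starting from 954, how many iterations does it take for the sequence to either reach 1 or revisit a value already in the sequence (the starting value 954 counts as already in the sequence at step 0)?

954 → 9² + 5² + 4² = 122
122 → 1² + 2² + 2² = 9
9 → 9² = 81
81 → 8² + 1² = 65
65 → 6² + 5² = 61
61 → 6² + 1² = 37
37 → 3² + 7² = 58
58 → 5² + 8² = 89
89 → 8² + 9² = 145
145 → 1² + 4² + 5² = 42
42 → 4² + 2² = 20
20 → 2² + 0² = 4
4 → 4² = 16
16 → 1² + 6² = 37  — 37 repeats.
That took 14 steps.

14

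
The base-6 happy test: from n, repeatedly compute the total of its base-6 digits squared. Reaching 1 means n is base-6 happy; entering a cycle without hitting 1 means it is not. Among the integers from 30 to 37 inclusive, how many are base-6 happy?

30: 30 → 25 → 17 → 29 → 41 → 26 → 20 → 13 → 5 → 25  (repeats 25)
31: 31 → 26 → 20 → 13 → 5 → 25 → 17 → 29 → 41 → 26  (repeats 26)
32: 32 → 29 → 41 → 26 → 20 → 13 → 5 → 25 → 17 → 29  (repeats 29)
33: 33 → 34 → 41 → 26 → 20 → 13 → 5 → 25 → 17 → 29 → 41  (repeats 41)
34: 34 → 41 → 26 → 20 → 13 → 5 → 25 → 17 → 29 → 41  (repeats 41)
35: 35 → 50 → 9 → 10 → 17 → 29 → 41 → 26 → 20 → 13 → 5 → 25 → 17  (repeats 17)
36: 36 → 1  (reaches 1)
37: 37 → 2 → 4 → 16 → 20 → 13 → 5 → 25 → 17 → 29 → 41 → 26 → 20  (repeats 20)
base-6 happy: 36

1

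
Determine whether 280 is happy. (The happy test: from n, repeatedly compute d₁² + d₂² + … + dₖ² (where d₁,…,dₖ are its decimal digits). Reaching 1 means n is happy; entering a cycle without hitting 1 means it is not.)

280 → 2² + 8² + 0² = 68
68 → 6² + 8² = 100
100 → 1² + 0² + 0² = 1  — reached 1.

happy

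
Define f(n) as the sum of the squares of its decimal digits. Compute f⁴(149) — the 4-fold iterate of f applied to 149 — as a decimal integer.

149 → 98
98 → 145
145 → 42
42 → 20

20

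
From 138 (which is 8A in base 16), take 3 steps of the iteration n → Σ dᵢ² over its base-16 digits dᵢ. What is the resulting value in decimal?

138 = (8,10)_16 → 164
164 = (10,4)_16 → 116
116 = (7,4)_16 → 65

65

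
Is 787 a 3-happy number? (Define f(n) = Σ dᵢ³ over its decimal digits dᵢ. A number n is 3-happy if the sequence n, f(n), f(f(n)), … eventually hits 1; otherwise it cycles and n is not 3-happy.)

3-happy

787 → 7³ + 8³ + 7³ = 1198
1198 → 1³ + 1³ + 9³ + 8³ = 1243
1243 → 1³ + 2³ + 4³ + 3³ = 100
100 → 1³ + 0³ + 0³ = 1  — reached 1.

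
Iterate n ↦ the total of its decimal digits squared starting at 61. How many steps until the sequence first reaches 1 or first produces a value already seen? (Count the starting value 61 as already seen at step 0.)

9

61 → 6² + 1² = 36 + 1 = 37
37 → 3² + 7² = 9 + 49 = 58
58 → 5² + 8² = 25 + 64 = 89
89 → 8² + 9² = 64 + 81 = 145
145 → 1² + 4² + 5² = 1 + 16 + 25 = 42
42 → 4² + 2² = 16 + 4 = 20
20 → 2² + 0² = 4 + 0 = 4
4 → 4² = 16
16 → 1² + 6² = 1 + 36 = 37  — 37 repeats.
That took 9 steps.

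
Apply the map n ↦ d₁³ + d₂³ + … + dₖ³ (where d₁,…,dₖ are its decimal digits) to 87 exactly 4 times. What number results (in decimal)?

87 → 8³ + 7³ = 512 + 343 = 855
855 → 8³ + 5³ + 5³ = 512 + 125 + 125 = 762
762 → 7³ + 6³ + 2³ = 343 + 216 + 8 = 567
567 → 5³ + 6³ + 7³ = 125 + 216 + 343 = 684

684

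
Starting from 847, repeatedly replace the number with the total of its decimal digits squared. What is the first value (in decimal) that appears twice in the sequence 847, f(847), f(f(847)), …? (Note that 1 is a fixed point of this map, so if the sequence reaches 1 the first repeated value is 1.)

1

847 → 8² + 4² + 7² = 129
129 → 1² + 2² + 9² = 86
86 → 8² + 6² = 100
100 → 1² + 0² + 0² = 1  — reached the fixed point 1.
1 → 1, so 1 is the first repeated value.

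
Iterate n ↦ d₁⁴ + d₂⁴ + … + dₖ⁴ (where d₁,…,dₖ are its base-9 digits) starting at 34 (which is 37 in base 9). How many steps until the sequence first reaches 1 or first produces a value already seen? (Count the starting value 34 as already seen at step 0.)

34 = (3,7)_9 → 3⁴ + 7⁴ = 81 + 2401 = 2482
2482 = (3,3,5,7)_9 → 3⁴ + 3⁴ + 5⁴ + 7⁴ = 81 + 81 + 625 + 2401 = 3188
3188 = (4,3,3,2)_9 → 4⁴ + 3⁴ + 3⁴ + 2⁴ = 256 + 81 + 81 + 16 = 434
434 = (5,3,2)_9 → 5⁴ + 3⁴ + 2⁴ = 625 + 81 + 16 = 722
722 = (8,8,2)_9 → 8⁴ + 8⁴ + 2⁴ = 4096 + 4096 + 16 = 8208
8208 = (1,2,2,3,0)_9 → 1⁴ + 2⁴ + 2⁴ + 3⁴ + 0⁴ = 1 + 16 + 16 + 81 + 0 = 114
114 = (1,3,6)_9 → 1⁴ + 3⁴ + 6⁴ = 1 + 81 + 1296 = 1378
1378 = (1,8,0,1)_9 → 1⁴ + 8⁴ + 0⁴ + 1⁴ = 1 + 4096 + 0 + 1 = 4098
4098 = (5,5,5,3)_9 → 5⁴ + 5⁴ + 5⁴ + 3⁴ = 625 + 625 + 625 + 81 = 1956
1956 = (2,6,1,3)_9 → 2⁴ + 6⁴ + 1⁴ + 3⁴ = 16 + 1296 + 1 + 81 = 1394
1394 = (1,8,1,8)_9 → 1⁴ + 8⁴ + 1⁴ + 8⁴ = 1 + 4096 + 1 + 4096 = 8194
8194 = (1,2,2,1,4)_9 → 1⁴ + 2⁴ + 2⁴ + 1⁴ + 4⁴ = 1 + 16 + 16 + 1 + 256 = 290
290 = (3,5,2)_9 → 3⁴ + 5⁴ + 2⁴ = 81 + 625 + 16 = 722  — 722 repeats.
That took 13 steps.

13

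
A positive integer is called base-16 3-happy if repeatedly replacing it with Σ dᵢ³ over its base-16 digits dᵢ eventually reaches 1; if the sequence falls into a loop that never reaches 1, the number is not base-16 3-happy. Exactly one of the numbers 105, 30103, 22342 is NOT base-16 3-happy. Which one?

105

105: 105 → 945 → 1359 → 3564 → 6669 → 3198 → 4815 → 5112 → 3915 → 4770 → 1017 → 4131 → 36 → 72 → 576 → 72  — repeats 72 (not base-16 3-happy)
30103: 30103 → 1540 → 280 → 514 → 16 → 1  — reaches 1 (base-16 3-happy)
22342: 22342 → 748 → 4480 → 514 → 16 → 1  — reaches 1 (base-16 3-happy)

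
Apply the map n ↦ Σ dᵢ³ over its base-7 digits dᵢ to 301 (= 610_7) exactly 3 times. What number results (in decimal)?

301 = (6,1,0)_7 → 6³ + 1³ + 0³ = 217
217 = (4,3,0)_7 → 4³ + 3³ + 0³ = 91
91 = (1,6,0)_7 → 1³ + 6³ + 0³ = 217

217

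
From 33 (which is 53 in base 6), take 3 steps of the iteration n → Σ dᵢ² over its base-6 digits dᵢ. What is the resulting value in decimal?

26

33 = (5,3)_6 → 5² + 3² = 34
34 = (5,4)_6 → 5² + 4² = 41
41 = (1,0,5)_6 → 1² + 0² + 5² = 26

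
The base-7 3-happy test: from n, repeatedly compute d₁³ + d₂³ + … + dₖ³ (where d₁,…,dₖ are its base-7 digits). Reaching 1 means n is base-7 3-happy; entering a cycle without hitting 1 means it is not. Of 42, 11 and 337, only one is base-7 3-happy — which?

337

42: 42 → 216 → 288 → 342 → 648 → 282 → 258 → 342  — repeats 342 (not base-7 3-happy)
11: 11 → 65 → 17 → 35 → 125 → 251 → 341 → 557 → 137 → 197 → 65  — repeats 65 (not base-7 3-happy)
337: 337 → 433 → 343 → 1  — reaches 1 (base-7 3-happy)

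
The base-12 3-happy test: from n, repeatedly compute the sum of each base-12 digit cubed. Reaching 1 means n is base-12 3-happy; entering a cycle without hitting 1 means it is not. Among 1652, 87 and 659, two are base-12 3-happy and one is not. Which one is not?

1652: 1652 → 1968 → 514 → 1243 → 1198 → 1539 → 1539  — repeats 1539 (not base-12 3-happy)
87: 87 → 370 → 1224 → 728 → 637 → 190 → 1028 → 856 → 1520 → 1728 → 1  — reaches 1 (base-12 3-happy)
659: 659 → 1611 → 1366 → 1854 → 1217 → 762 → 368 → 736 → 190 → 1028 → 856 → 1520 → 1728 → 1  — reaches 1 (base-12 3-happy)

1652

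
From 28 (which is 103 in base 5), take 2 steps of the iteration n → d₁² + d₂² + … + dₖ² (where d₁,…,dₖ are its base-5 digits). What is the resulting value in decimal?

28 = (1,0,3)_5 → 1² + 0² + 3² = 10
10 = (2,0)_5 → 2² + 0² = 4

4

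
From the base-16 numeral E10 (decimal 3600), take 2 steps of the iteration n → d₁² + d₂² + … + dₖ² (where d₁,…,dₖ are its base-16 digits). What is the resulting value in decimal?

3600 = (14,1,0)_16 → 14² + 1² + 0² = 197
197 = (12,5)_16 → 12² + 5² = 169

169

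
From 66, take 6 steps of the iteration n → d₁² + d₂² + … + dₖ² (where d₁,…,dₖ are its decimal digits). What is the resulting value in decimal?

66 → 6² + 6² = 36 + 36 = 72
72 → 7² + 2² = 49 + 4 = 53
53 → 5² + 3² = 25 + 9 = 34
34 → 3² + 4² = 9 + 16 = 25
25 → 2² + 5² = 4 + 25 = 29
29 → 2² + 9² = 4 + 81 = 85

85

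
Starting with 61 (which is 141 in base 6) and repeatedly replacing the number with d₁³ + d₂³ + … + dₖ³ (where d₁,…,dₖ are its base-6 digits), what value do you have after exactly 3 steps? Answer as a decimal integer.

54

61 = (1,4,1)_6 → 66
66 = (1,5,0)_6 → 126
126 = (3,3,0)_6 → 54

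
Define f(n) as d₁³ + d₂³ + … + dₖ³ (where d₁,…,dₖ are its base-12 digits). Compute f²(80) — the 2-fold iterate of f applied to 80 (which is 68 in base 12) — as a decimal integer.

80 = (6,8)_12 → 6³ + 8³ = 216 + 512 = 728
728 = (5,0,8)_12 → 5³ + 0³ + 8³ = 125 + 0 + 512 = 637

637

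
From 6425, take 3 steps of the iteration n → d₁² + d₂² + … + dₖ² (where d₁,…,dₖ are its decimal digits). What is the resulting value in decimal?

6425 → 6² + 4² + 2² + 5² = 81
81 → 8² + 1² = 65
65 → 6² + 5² = 61

61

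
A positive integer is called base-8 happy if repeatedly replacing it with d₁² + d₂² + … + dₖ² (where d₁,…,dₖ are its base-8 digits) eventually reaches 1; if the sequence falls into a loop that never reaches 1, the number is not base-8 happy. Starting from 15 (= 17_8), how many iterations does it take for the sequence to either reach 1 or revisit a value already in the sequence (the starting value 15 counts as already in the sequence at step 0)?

6

15 = (1,7)_8 → 1² + 7² = 50
50 = (6,2)_8 → 6² + 2² = 40
40 = (5,0)_8 → 5² + 0² = 25
25 = (3,1)_8 → 3² + 1² = 10
10 = (1,2)_8 → 1² + 2² = 5
5 = (5)_8 → 5² = 25  — 25 repeats.
That took 6 steps.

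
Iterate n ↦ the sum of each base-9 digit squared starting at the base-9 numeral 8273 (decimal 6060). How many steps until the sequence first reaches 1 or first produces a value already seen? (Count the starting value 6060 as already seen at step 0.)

5

6060 = (8,2,7,3)_9 → 8² + 2² + 7² + 3² = 64 + 4 + 49 + 9 = 126
126 = (1,5,0)_9 → 1² + 5² + 0² = 1 + 25 + 0 = 26
26 = (2,8)_9 → 2² + 8² = 4 + 64 = 68
68 = (7,5)_9 → 7² + 5² = 49 + 25 = 74
74 = (8,2)_9 → 8² + 2² = 64 + 4 = 68  — 68 repeats.
That took 5 steps.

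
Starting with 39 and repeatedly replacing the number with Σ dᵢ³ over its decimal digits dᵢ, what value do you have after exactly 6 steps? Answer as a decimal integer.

39 → 3³ + 9³ = 27 + 729 = 756
756 → 7³ + 5³ + 6³ = 343 + 125 + 216 = 684
684 → 6³ + 8³ + 4³ = 216 + 512 + 64 = 792
792 → 7³ + 9³ + 2³ = 343 + 729 + 8 = 1080
1080 → 1³ + 0³ + 8³ + 0³ = 1 + 0 + 512 + 0 = 513
513 → 5³ + 1³ + 3³ = 125 + 1 + 27 = 153

153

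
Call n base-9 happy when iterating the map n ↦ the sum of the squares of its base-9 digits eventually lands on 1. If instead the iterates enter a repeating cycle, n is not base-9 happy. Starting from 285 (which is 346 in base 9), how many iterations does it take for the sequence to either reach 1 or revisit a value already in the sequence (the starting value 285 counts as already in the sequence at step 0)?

285 = (3,4,6)_9 → 3² + 4² + 6² = 9 + 16 + 36 = 61
61 = (6,7)_9 → 6² + 7² = 36 + 49 = 85
85 = (1,0,4)_9 → 1² + 0² + 4² = 1 + 0 + 16 = 17
17 = (1,8)_9 → 1² + 8² = 1 + 64 = 65
65 = (7,2)_9 → 7² + 2² = 49 + 4 = 53
53 = (5,8)_9 → 5² + 8² = 25 + 64 = 89
89 = (1,0,8)_9 → 1² + 0² + 8² = 1 + 0 + 64 = 65  — 65 repeats.
That took 7 steps.

7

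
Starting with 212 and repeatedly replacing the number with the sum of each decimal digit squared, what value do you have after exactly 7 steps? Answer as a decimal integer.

89

212 → 9
9 → 81
81 → 65
65 → 61
61 → 37
37 → 58
58 → 89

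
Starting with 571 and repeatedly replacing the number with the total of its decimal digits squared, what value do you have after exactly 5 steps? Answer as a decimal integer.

571 → 75
75 → 74
74 → 65
65 → 61
61 → 37

37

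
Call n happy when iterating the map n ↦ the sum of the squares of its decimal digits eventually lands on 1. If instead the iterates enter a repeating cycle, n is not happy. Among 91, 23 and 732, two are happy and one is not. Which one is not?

91: 91 → 82 → 68 → 100 → 1  — reaches 1 (happy)
23: 23 → 13 → 10 → 1  — reaches 1 (happy)
732: 732 → 62 → 40 → 16 → 37 → 58 → 89 → 145 → 42 → 20 → 4 → 16  — repeats 16 (not happy)

732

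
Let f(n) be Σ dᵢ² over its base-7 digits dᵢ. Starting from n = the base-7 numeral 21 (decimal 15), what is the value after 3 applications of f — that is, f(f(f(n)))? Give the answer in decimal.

15 = (2,1)_7 → 2² + 1² = 4 + 1 = 5
5 = (5)_7 → 5² = 25
25 = (3,4)_7 → 3² + 4² = 9 + 16 = 25

25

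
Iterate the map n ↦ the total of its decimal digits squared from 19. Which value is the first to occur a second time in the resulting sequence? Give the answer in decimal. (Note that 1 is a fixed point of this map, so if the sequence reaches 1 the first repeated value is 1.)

1

19 → 82
82 → 68
68 → 100
100 → 1  — reached the fixed point 1.
1 → 1, so 1 is the first repeated value.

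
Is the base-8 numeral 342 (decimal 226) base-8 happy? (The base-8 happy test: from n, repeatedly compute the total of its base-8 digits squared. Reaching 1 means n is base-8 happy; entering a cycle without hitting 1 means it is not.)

226 = (3,4,2)_8 → 3² + 4² + 2² = 9 + 16 + 4 = 29
29 = (3,5)_8 → 3² + 5² = 9 + 25 = 34
34 = (4,2)_8 → 4² + 2² = 16 + 4 = 20
20 = (2,4)_8 → 2² + 4² = 4 + 16 = 20  — 20 already seen; the sequence cycles without reaching 1.

not base-8 happy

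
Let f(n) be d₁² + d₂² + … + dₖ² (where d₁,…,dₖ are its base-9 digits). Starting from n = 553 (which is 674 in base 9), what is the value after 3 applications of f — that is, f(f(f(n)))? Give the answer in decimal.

553 = (6,7,4)_9 → 6² + 7² + 4² = 36 + 49 + 16 = 101
101 = (1,2,2)_9 → 1² + 2² + 2² = 1 + 4 + 4 = 9
9 = (1,0)_9 → 1² + 0² = 1 + 0 = 1

1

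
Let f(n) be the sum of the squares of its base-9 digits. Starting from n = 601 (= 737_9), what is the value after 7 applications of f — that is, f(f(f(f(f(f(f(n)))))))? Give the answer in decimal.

89

601 = (7,3,7)_9 → 7² + 3² + 7² = 107
107 = (1,2,8)_9 → 1² + 2² + 8² = 69
69 = (7,6)_9 → 7² + 6² = 85
85 = (1,0,4)_9 → 1² + 0² + 4² = 17
17 = (1,8)_9 → 1² + 8² = 65
65 = (7,2)_9 → 7² + 2² = 53
53 = (5,8)_9 → 5² + 8² = 89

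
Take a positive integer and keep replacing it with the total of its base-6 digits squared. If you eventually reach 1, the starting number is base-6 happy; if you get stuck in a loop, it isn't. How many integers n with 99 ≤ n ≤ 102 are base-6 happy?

99: 99 → 29 → 41 → 26 → 20 → 13 → 5 → 25 → 17 → 29  (repeats 29)
100: 100 → 36 → 1  (reaches 1)
101: 101 → 45 → 11 → 26 → 20 → 13 → 5 → 25 → 17 → 29 → 41 → 26  (repeats 26)
102: 102 → 29 → 41 → 26 → 20 → 13 → 5 → 25 → 17 → 29  (repeats 29)
base-6 happy: 100

1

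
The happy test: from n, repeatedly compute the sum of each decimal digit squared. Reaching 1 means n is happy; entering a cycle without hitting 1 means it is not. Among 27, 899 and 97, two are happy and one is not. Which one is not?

27

27: 27 → 53 → 34 → 25 → 29 → 85 → 89 → 145 → 42 → 20 → 4 → 16 → 37 → 58 → 89  — repeats 89 (not happy)
899: 899 → 226 → 44 → 32 → 13 → 10 → 1  — reaches 1 (happy)
97: 97 → 130 → 10 → 1  — reaches 1 (happy)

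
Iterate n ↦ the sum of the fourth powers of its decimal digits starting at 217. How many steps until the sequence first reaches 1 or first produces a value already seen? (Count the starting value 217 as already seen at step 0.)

13

217 → 2⁴ + 1⁴ + 7⁴ = 16 + 1 + 2401 = 2418
2418 → 2⁴ + 4⁴ + 1⁴ + 8⁴ = 16 + 256 + 1 + 4096 = 4369
4369 → 4⁴ + 3⁴ + 6⁴ + 9⁴ = 256 + 81 + 1296 + 6561 = 8194
8194 → 8⁴ + 1⁴ + 9⁴ + 4⁴ = 4096 + 1 + 6561 + 256 = 10914
10914 → 1⁴ + 0⁴ + 9⁴ + 1⁴ + 4⁴ = 1 + 0 + 6561 + 1 + 256 = 6819
6819 → 6⁴ + 8⁴ + 1⁴ + 9⁴ = 1296 + 4096 + 1 + 6561 = 11954
11954 → 1⁴ + 1⁴ + 9⁴ + 5⁴ + 4⁴ = 1 + 1 + 6561 + 625 + 256 = 7444
7444 → 7⁴ + 4⁴ + 4⁴ + 4⁴ = 2401 + 256 + 256 + 256 = 3169
3169 → 3⁴ + 1⁴ + 6⁴ + 9⁴ = 81 + 1 + 1296 + 6561 = 7939
7939 → 7⁴ + 9⁴ + 3⁴ + 9⁴ = 2401 + 6561 + 81 + 6561 = 15604
15604 → 1⁴ + 5⁴ + 6⁴ + 0⁴ + 4⁴ = 1 + 625 + 1296 + 0 + 256 = 2178
2178 → 2⁴ + 1⁴ + 7⁴ + 8⁴ = 16 + 1 + 2401 + 4096 = 6514
6514 → 6⁴ + 5⁴ + 1⁴ + 4⁴ = 1296 + 625 + 1 + 256 = 2178  — 2178 repeats.
That took 13 steps.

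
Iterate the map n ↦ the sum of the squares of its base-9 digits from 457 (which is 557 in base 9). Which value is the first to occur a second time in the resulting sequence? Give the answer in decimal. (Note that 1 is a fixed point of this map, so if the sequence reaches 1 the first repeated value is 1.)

53

457 = (5,5,7)_9 → 5² + 5² + 7² = 99
99 = (1,2,0)_9 → 1² + 2² + 0² = 5
5 = (5)_9 → 5² = 25
25 = (2,7)_9 → 2² + 7² = 53
53 = (5,8)_9 → 5² + 8² = 89
89 = (1,0,8)_9 → 1² + 0² + 8² = 65
65 = (7,2)_9 → 7² + 2² = 53  — 53 already appeared earlier.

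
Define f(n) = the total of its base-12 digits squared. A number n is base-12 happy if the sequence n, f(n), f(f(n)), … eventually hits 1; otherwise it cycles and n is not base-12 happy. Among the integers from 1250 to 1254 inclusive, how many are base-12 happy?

1

1250: 1250 → 132 → 121 → 101 → 89 → 74 → 40 → 25 → 5 → 25  (repeats 25)
1251: 1251 → 137 → 146 → 5 → 25 → 5  (repeats 5)
1252: 1252 → 144 → 1  (reaches 1)
1253: 1253 → 153 → 82 → 136 → 137 → 146 → 5 → 25 → 5  (repeats 5)
1254: 1254 → 164 → 66 → 61 → 26 → 8 → 64 → 41 → 34 → 104 → 128 → 164  (repeats 164)
base-12 happy: 1252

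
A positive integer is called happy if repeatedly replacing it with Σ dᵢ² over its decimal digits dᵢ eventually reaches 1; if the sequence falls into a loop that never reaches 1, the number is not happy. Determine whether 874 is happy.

happy

874 → 8² + 7² + 4² = 129
129 → 1² + 2² + 9² = 86
86 → 8² + 6² = 100
100 → 1² + 0² + 0² = 1  — reached 1.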